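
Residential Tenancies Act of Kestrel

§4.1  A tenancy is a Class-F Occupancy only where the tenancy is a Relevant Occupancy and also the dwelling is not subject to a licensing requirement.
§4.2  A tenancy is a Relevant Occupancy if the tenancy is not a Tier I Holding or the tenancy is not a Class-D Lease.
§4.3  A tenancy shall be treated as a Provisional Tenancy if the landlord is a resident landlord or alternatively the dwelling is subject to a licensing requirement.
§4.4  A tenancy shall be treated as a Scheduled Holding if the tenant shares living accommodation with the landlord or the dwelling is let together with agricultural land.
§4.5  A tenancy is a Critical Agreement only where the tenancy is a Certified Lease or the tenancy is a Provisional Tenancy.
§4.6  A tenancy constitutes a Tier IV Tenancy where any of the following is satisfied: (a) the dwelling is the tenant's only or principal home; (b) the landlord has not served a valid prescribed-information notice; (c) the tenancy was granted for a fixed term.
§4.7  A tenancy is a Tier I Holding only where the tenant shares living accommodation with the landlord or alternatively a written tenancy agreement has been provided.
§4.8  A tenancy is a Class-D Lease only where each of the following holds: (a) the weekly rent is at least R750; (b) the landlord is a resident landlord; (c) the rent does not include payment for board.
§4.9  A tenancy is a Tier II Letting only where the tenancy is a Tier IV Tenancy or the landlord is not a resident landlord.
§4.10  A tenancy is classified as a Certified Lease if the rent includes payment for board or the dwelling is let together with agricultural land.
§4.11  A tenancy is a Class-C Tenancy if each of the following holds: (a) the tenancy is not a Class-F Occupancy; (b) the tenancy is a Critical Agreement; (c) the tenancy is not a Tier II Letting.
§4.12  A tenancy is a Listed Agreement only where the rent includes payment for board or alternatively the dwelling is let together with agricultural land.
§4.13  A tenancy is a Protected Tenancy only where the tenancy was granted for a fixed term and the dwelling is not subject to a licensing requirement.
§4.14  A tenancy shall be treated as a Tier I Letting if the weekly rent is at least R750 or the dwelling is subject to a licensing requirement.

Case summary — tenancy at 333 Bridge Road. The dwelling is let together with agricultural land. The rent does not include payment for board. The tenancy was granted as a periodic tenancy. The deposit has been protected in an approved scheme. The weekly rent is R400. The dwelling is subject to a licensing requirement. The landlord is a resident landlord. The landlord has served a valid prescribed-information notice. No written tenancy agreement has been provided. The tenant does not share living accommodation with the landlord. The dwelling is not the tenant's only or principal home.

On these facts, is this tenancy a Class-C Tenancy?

Yes

§4.7 — Tier I Holding: [the tenant shares living accommodation with the landlord? no] OR [a written tenancy agreement has been provided? no] → not satisfied.
§4.8 — Class-D Lease: [weekly rent: R400 ≥ R750? no] AND [the landlord is a resident landlord? yes] AND [the rent does not include payment for board? yes] → not satisfied.
§4.2 — Relevant Occupancy: [not a Tier I Holding (§4.7)? yes] OR [not a Class-D Lease (§4.8)? yes] → satisfied.
§4.1 — Class-F Occupancy: [Relevant Occupancy (§4.2)? yes] AND [the dwelling is not subject to a licensing requirement? no] → not satisfied.
§4.10 — Certified Lease: [the rent includes payment for board? no] OR [the dwelling is let together with agricultural land? yes] → satisfied.
§4.3 — Provisional Tenancy: [the landlord is a resident landlord? yes] OR [the dwelling is subject to a licensing requirement? yes] → satisfied.
§4.5 — Critical Agreement: [Certified Lease (§4.10)? yes] OR [Provisional Tenancy (§4.3)? yes] → satisfied.
§4.6 — Tier IV Tenancy: [the dwelling is the tenant's only or principal home? no] OR [the landlord has not served a valid prescribed-information notice? no] OR [the tenancy was granted for a fixed term? no] → not satisfied.
§4.9 — Tier II Letting: [Tier IV Tenancy (§4.6)? no] OR [the landlord is not a resident landlord? no] → not satisfied.
§4.11 — Class-C Tenancy: [not a Class-F Occupancy (§4.1)? yes] AND [Critical Agreement (§4.5)? yes] AND [not a Tier II Letting (§4.9)? yes] → satisfied.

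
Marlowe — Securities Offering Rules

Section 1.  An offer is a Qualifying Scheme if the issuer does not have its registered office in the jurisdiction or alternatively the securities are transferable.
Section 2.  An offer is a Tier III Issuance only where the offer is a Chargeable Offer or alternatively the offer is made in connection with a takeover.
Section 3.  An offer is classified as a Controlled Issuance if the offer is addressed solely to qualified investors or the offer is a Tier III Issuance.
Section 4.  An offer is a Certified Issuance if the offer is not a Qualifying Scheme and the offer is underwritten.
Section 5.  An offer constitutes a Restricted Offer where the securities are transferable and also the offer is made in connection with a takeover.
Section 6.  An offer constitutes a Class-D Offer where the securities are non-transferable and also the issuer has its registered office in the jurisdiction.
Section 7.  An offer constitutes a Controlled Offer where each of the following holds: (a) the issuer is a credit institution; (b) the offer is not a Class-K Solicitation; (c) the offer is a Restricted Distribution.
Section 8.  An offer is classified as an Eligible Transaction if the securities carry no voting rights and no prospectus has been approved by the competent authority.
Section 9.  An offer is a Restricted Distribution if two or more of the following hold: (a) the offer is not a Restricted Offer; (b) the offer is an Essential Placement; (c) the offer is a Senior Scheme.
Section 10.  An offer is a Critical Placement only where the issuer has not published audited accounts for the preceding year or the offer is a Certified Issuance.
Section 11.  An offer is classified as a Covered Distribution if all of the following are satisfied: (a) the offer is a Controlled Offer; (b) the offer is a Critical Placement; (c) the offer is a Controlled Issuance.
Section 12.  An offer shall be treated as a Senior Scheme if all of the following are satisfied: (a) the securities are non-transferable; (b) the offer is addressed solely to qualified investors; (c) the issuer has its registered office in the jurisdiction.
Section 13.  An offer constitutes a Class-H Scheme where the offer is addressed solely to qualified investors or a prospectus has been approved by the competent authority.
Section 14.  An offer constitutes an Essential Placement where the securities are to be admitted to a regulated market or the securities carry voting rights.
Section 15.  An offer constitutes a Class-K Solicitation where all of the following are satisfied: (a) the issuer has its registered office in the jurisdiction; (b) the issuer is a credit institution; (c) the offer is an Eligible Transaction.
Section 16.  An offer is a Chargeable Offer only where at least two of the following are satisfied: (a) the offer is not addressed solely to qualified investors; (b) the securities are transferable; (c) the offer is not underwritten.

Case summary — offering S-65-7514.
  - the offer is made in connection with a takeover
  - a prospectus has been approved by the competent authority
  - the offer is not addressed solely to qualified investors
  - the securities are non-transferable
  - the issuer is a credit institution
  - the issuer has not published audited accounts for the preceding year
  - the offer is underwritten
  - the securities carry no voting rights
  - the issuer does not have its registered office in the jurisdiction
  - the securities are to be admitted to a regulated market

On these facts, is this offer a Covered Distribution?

Under section 8: the securities carry no voting rights? yes; and no prospectus has been approved by the competent authority? no. So the offer is not an Eligible Transaction.
Under section 15: the issuer has its registered office in the jurisdiction? no; and the issuer is a credit institution? yes; and Eligible Transaction (section 8)? no. So the offer is not a Class-K Solicitation.
Under section 5: the securities are transferable? no; and the offer is made in connection with a takeover? yes. So the offer is not a Restricted Offer.
Under section 14: the securities are to be admitted to a regulated market? yes; or the securities carry voting rights? no. So the offer is an Essential Placement.
Under section 12: the securities are non-transferable? yes; and the offer is addressed solely to qualified investors? no; and the issuer has its registered office in the jurisdiction? no. So the offer is not a Senior Scheme.
Under section 9: not a Restricted Offer (section 5)? yes; Essential Placement (section 14)? yes; Senior Scheme (section 12)? no — 2 of 3 hold (need ≥2) → satisfied.
Under section 7: the issuer is a credit institution? yes; and not a Class-K Solicitation (section 15)? yes; and Restricted Distribution (section 9)? yes. So the offer is a Controlled Offer.
Under section 1: the issuer does not have its registered office in the jurisdiction? yes; or the securities are transferable? no. So the offer is a Qualifying Scheme.
Under section 4: not a Qualifying Scheme (section 1)? no; and the offer is underwritten? yes. So the offer is not a Certified Issuance.
Under section 10: the issuer has not published audited accounts for the preceding year? yes; or Certified Issuance (section 4)? no. So the offer is a Critical Placement.
Under section 16: the offer is not addressed solely to qualified investors? yes; the securities are transferable? no; the offer is not underwritten? no — 1 of 3 hold (need ≥2) → not satisfied.
Under section 2: Chargeable Offer (section 16)? no; or the offer is made in connection with a takeover? yes. So the offer is a Tier III Issuance.
Under section 3: the offer is addressed solely to qualified investors? no; or Tier III Issuance (section 2)? yes. So the offer is a Controlled Issuance.
Under section 11: Controlled Offer (section 7)? yes; and Critical Placement (section 10)? yes; and Controlled Issuance (section 3)? yes. So the offer is a Covered Distribution.

Yes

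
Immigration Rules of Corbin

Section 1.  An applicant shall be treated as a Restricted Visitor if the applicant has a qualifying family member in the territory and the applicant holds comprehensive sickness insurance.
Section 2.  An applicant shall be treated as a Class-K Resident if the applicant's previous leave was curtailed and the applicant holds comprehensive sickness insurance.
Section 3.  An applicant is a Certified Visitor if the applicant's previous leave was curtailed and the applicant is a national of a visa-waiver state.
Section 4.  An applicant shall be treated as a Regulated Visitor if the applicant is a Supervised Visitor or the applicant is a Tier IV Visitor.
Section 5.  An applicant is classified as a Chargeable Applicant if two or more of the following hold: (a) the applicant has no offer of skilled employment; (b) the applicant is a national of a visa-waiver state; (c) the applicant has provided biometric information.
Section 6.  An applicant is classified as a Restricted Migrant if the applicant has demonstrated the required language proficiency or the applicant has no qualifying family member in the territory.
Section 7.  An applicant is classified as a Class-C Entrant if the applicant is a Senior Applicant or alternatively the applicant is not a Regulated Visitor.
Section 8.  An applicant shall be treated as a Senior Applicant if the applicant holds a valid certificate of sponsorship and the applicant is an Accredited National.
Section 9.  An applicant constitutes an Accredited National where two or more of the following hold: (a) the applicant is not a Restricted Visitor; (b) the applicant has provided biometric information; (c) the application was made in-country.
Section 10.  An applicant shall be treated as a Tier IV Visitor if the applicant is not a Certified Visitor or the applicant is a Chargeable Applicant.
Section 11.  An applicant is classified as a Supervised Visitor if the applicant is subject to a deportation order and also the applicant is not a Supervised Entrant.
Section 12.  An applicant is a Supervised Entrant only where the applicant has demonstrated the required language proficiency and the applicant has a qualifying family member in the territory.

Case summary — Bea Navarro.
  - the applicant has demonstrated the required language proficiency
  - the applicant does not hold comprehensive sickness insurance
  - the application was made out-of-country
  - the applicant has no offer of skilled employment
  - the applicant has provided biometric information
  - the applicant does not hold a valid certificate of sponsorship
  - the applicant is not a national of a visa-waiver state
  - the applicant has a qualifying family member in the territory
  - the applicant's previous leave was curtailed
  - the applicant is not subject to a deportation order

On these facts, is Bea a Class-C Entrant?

No

section 1 — Restricted Visitor: [the applicant has a qualifying family member in the territory? yes] AND [the applicant holds comprehensive sickness insurance? no] → not satisfied.
section 9 — Accredited National: not a Restricted Visitor (section 1)? yes; the applicant has provided biometric information? yes; the application was made in-country? no — 2 of 3 hold (need ≥2) → satisfied.
section 8 — Senior Applicant: [the applicant holds a valid certificate of sponsorship? no] AND [Accredited National (section 9)? yes] → not satisfied.
section 12 — Supervised Entrant: [the applicant has demonstrated the required language proficiency? yes] AND [the applicant has a qualifying family member in the territory? yes] → satisfied.
section 11 — Supervised Visitor: [the applicant is subject to a deportation order? no] AND [not a Supervised Entrant (section 12)? no] → not satisfied.
section 3 — Certified Visitor: [the applicant's previous leave was curtailed? yes] AND [the applicant is a national of a visa-waiver state? no] → not satisfied.
section 5 — Chargeable Applicant: the applicant has no offer of skilled employment? yes; the applicant is a national of a visa-waiver state? no; the applicant has provided biometric information? yes — 2 of 3 hold (need ≥2) → satisfied.
section 10 — Tier IV Visitor: [not a Certified Visitor (section 3)? yes] OR [Chargeable Applicant (section 5)? yes] → satisfied.
section 4 — Regulated Visitor: [Supervised Visitor (section 11)? no] OR [Tier IV Visitor (section 10)? yes] → satisfied.
section 7 — Class-C Entrant: [Senior Applicant (section 8)? no] OR [not a Regulated Visitor (section 4)? no] → not satisfied.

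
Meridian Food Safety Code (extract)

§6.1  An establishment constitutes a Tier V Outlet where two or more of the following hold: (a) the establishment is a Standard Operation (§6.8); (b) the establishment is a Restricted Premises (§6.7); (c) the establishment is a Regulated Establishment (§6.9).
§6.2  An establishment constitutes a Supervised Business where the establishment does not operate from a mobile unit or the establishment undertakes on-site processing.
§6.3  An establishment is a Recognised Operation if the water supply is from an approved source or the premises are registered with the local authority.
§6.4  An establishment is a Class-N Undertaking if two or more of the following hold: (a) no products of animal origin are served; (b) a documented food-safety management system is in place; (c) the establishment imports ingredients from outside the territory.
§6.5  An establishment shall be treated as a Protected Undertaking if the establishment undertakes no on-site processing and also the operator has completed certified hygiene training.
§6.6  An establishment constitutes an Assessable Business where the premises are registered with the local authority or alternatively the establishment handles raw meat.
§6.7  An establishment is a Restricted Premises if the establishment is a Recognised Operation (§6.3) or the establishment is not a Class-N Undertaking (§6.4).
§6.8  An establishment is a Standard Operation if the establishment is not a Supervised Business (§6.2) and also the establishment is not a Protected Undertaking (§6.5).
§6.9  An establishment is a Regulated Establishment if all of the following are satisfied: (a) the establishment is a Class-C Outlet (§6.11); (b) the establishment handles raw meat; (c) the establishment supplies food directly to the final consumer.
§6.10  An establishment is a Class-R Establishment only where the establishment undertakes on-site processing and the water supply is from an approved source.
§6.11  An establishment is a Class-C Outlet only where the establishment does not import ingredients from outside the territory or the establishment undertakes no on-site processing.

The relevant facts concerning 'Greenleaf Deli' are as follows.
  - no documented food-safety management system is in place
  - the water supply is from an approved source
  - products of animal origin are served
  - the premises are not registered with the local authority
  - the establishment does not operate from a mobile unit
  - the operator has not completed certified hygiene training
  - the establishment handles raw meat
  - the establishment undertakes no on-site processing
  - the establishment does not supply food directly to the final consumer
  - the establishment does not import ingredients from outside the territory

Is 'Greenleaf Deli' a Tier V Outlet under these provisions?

No

§6.2 — Supervised Business: [the establishment does not operate from a mobile unit? yes] OR [the establishment undertakes on-site processing? no] → satisfied.
§6.5 — Protected Undertaking: [the establishment undertakes no on-site processing? yes] AND [the operator has completed certified hygiene training? no] → not satisfied.
§6.8 — Standard Operation: [not a Supervised Business (§6.2)? no] AND [not a Protected Undertaking (§6.5)? yes] → not satisfied.
§6.3 — Recognised Operation: [the water supply is from an approved source? yes] OR [the premises are registered with the local authority? no] → satisfied.
§6.4 — Class-N Undertaking: no products of animal origin are served? no; a documented food-safety management system is in place? no; the establishment imports ingredients from outside the territory? no — 0 of 3 hold (need ≥2) → not satisfied.
§6.7 — Restricted Premises: [Recognised Operation (§6.3)? yes] OR [not a Class-N Undertaking (§6.4)? yes] → satisfied.
§6.11 — Class-C Outlet: [the establishment does not import ingredients from outside the territory? yes] OR [the establishment undertakes no on-site processing? yes] → satisfied.
§6.9 — Regulated Establishment: [Class-C Outlet (§6.11)? yes] AND [the establishment handles raw meat? yes] AND [the establishment supplies food directly to the final consumer? no] → not satisfied.
§6.1 — Tier V Outlet: Standard Operation (§6.8)? no; Restricted Premises (§6.7)? yes; Regulated Establishment (§6.9)? no — 1 of 3 hold (need ≥2) → not satisfied.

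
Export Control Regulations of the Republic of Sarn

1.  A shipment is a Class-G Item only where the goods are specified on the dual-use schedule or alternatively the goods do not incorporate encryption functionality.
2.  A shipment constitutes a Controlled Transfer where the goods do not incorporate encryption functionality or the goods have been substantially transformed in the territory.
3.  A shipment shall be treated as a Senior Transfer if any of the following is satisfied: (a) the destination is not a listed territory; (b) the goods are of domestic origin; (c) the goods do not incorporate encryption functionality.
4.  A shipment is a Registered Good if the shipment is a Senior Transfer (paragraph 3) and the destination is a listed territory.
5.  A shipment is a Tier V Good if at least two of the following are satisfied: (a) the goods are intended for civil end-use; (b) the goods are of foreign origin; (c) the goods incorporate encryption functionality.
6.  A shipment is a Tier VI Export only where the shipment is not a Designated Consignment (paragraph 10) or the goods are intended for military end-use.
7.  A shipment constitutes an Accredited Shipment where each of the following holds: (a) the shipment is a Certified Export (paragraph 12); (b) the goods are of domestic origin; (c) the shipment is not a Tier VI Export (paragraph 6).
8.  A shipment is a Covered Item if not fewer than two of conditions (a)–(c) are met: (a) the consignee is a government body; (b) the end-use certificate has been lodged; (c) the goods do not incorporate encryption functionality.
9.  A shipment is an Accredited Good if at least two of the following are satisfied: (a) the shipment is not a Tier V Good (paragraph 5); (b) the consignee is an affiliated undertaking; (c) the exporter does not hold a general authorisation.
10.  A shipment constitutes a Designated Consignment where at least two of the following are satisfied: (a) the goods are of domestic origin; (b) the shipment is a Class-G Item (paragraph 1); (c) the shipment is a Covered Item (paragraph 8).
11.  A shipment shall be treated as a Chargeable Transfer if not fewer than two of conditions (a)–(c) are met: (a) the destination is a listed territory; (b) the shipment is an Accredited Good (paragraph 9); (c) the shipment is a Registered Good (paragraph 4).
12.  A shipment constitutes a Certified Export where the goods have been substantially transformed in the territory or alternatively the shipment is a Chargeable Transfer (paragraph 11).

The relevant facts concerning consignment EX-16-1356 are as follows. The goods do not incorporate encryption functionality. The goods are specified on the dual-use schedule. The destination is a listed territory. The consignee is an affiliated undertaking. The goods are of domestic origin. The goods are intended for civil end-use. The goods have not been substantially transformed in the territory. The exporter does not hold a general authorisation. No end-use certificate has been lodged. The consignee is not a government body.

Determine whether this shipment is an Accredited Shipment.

paragraph 5 — Tier V Good: the goods are intended for civil end-use? yes; the goods are of foreign origin? no; the goods incorporate encryption functionality? no — 1 of 3 hold (need ≥2) → not satisfied.
paragraph 9 — Accredited Good: not a Tier V Good (paragraph 5)? yes; the consignee is an affiliated undertaking? yes; the exporter does not hold a general authorisation? yes — 3 of 3 hold (need ≥2) → satisfied.
paragraph 3 — Senior Transfer: [the destination is not a listed territory? no] OR [the goods are of domestic origin? yes] OR [the goods do not incorporate encryption functionality? yes] → satisfied.
paragraph 4 — Registered Good: [Senior Transfer (paragraph 3)? yes] AND [the destination is a listed territory? yes] → satisfied.
paragraph 11 — Chargeable Transfer: the destination is a listed territory? yes; Accredited Good (paragraph 9)? yes; Registered Good (paragraph 4)? yes — 3 of 3 hold (need ≥2) → satisfied.
paragraph 12 — Certified Export: [the goods have been substantially transformed in the territory? no] OR [Chargeable Transfer (paragraph 11)? yes] → satisfied.
paragraph 1 — Class-G Item: [the goods are specified on the dual-use schedule? yes] OR [the goods do not incorporate encryption functionality? yes] → satisfied.
paragraph 8 — Covered Item: the consignee is a government body? no; the end-use certificate has been lodged? no; the goods do not incorporate encryption functionality? yes — 1 of 3 hold (need ≥2) → not satisfied.
paragraph 10 — Designated Consignment: the goods are of domestic origin? yes; Class-G Item (paragraph 1)? yes; Covered Item (paragraph 8)? no — 2 of 3 hold (need ≥2) → satisfied.
paragraph 6 — Tier VI Export: [not a Designated Consignment (paragraph 10)? no] OR [the goods are intended for military end-use? no] → not satisfied.
paragraph 7 — Accredited Shipment: [Certified Export (paragraph 12)? yes] AND [the goods are of domestic origin? yes] AND [not a Tier VI Export (paragraph 6)? yes] → satisfied.

Yes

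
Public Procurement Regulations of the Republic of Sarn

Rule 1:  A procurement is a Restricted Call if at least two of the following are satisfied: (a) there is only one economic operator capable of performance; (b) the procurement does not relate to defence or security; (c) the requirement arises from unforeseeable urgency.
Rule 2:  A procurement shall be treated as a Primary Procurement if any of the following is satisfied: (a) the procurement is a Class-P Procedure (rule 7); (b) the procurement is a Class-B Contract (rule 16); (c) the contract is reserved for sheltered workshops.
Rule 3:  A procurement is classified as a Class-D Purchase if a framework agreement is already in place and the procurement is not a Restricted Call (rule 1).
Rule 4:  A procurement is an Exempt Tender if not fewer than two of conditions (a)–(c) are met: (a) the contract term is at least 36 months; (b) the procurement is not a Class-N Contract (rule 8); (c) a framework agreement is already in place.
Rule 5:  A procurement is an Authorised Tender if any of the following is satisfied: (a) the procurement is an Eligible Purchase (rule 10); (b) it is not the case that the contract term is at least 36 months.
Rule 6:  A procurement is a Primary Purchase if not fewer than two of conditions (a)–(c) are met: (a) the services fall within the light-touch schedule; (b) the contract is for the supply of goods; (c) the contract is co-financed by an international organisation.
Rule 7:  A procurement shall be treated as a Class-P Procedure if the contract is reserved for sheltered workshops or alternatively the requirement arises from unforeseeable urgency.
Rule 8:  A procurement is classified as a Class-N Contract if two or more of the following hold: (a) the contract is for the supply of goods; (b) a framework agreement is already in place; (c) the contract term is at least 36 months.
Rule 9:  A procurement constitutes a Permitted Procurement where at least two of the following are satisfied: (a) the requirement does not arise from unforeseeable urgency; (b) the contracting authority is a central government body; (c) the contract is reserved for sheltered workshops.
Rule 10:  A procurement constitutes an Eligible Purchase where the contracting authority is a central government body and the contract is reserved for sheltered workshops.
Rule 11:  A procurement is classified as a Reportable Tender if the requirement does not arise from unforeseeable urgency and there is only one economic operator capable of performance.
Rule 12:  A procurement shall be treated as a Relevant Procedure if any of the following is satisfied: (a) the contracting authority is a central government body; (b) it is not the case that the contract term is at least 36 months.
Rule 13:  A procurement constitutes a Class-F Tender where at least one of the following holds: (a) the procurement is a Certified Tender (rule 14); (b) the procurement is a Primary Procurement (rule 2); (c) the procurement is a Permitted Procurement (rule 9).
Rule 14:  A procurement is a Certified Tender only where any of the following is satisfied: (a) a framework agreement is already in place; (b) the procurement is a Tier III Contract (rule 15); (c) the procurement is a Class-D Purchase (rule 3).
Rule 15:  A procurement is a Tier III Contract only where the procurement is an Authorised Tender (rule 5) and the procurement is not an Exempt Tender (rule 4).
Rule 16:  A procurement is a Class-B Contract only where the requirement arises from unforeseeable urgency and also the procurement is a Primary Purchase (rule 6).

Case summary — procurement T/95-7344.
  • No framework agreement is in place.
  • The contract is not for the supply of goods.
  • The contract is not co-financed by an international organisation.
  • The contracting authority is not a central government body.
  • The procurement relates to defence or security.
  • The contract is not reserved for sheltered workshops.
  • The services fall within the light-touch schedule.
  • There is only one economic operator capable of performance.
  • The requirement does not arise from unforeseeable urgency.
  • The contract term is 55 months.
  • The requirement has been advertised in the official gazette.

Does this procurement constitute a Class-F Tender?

No

Under rule 10: the contracting authority is a central government body? no; and the contract is reserved for sheltered workshops? no. So the procurement is not an Eligible Purchase.
Under rule 5: Eligible Purchase (rule 10)? no; or contract term: 55 months ≥ 36 months? yes, so negated condition no. So the procurement is not an Authorised Tender.
Under rule 8: the contract is for the supply of goods? no; a framework agreement is already in place? no; contract term: 55 months ≥ 36 months? yes — 1 of 3 hold (need ≥2) → not satisfied.
Under rule 4: contract term: 55 months ≥ 36 months? yes; not a Class-N Contract (rule 8)? yes; a framework agreement is already in place? no — 2 of 3 hold (need ≥2) → satisfied.
Under rule 15: Authorised Tender (rule 5)? no; and not an Exempt Tender (rule 4)? no. So the procurement is not a Tier III Contract.
Under rule 1: there is only one economic operator capable of performance? yes; the procurement does not relate to defence or security? no; the requirement arises from unforeseeable urgency? no — 1 of 3 hold (need ≥2) → not satisfied.
Under rule 3: a framework agreement is already in place? no; and not a Restricted Call (rule 1)? yes. So the procurement is not a Class-D Purchase.
Under rule 14: a framework agreement is already in place? no; or Tier III Contract (rule 15)? no; or Class-D Purchase (rule 3)? no. So the procurement is not a Certified Tender.
Under rule 7: the contract is reserved for sheltered workshops? no; or the requirement arises from unforeseeable urgency? no. So the procurement is not a Class-P Procedure.
Under rule 6: the services fall within the light-touch schedule? yes; the contract is for the supply of goods? no; the contract is co-financed by an international organisation? no — 1 of 3 hold (need ≥2) → not satisfied.
Under rule 16: the requirement arises from unforeseeable urgency? no; and Primary Purchase (rule 6)? no. So the procurement is not a Class-B Contract.
Under rule 2: Class-P Procedure (rule 7)? no; or Class-B Contract (rule 16)? no; or the contract is reserved for sheltered workshops? no. So the procurement is not a Primary Procurement.
Under rule 9: the requirement does not arise from unforeseeable urgency? yes; the contracting authority is a central government body? no; the contract is reserved for sheltered workshops? no — 1 of 3 hold (need ≥2) → not satisfied.
Under rule 13: Certified Tender (rule 14)? no; or Primary Procurement (rule 2)? no; or Permitted Procurement (rule 9)? no. So the procurement is not a Class-F Tender.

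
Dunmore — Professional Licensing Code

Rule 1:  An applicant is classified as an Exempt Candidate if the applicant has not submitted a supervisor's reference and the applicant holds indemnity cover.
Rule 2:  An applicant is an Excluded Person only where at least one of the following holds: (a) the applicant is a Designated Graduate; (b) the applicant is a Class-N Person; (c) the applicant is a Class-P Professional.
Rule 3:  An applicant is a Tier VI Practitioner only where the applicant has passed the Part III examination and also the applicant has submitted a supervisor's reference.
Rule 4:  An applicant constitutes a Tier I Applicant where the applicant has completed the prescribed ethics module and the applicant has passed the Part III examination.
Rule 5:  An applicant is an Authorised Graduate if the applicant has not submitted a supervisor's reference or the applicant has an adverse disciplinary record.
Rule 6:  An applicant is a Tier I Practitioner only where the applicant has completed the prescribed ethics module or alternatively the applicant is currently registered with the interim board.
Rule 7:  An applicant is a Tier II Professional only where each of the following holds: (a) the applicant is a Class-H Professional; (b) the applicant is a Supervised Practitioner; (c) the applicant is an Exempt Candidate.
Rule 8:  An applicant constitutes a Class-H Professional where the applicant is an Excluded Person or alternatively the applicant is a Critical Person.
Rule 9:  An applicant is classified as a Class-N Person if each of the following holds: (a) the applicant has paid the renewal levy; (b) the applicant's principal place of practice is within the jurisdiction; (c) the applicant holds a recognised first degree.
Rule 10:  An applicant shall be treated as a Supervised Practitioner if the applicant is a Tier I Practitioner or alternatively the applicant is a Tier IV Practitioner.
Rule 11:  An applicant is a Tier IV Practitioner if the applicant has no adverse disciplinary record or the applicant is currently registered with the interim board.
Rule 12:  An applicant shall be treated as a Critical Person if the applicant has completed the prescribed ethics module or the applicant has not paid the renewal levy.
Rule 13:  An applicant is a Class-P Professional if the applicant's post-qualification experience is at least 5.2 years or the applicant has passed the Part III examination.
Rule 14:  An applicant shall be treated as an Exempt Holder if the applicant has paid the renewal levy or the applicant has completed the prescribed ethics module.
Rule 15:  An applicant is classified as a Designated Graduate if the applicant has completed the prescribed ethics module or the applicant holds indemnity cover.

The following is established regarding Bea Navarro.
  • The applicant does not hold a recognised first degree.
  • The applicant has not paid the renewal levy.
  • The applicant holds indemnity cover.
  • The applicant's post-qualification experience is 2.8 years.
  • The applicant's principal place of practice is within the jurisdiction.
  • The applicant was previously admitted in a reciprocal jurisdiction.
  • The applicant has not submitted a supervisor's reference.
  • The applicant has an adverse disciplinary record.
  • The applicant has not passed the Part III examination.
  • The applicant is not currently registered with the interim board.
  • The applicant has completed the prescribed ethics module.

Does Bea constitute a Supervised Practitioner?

rule 6 — Tier I Practitioner: [the applicant has completed the prescribed ethics module? yes] OR [the applicant is currently registered with the interim board? no] → satisfied.
rule 11 — Tier IV Practitioner: [the applicant has no adverse disciplinary record? no] OR [the applicant is currently registered with the interim board? no] → not satisfied.
rule 10 — Supervised Practitioner: [Tier I Practitioner (rule 6)? yes] OR [Tier IV Practitioner (rule 11)? no] → satisfied.

Yes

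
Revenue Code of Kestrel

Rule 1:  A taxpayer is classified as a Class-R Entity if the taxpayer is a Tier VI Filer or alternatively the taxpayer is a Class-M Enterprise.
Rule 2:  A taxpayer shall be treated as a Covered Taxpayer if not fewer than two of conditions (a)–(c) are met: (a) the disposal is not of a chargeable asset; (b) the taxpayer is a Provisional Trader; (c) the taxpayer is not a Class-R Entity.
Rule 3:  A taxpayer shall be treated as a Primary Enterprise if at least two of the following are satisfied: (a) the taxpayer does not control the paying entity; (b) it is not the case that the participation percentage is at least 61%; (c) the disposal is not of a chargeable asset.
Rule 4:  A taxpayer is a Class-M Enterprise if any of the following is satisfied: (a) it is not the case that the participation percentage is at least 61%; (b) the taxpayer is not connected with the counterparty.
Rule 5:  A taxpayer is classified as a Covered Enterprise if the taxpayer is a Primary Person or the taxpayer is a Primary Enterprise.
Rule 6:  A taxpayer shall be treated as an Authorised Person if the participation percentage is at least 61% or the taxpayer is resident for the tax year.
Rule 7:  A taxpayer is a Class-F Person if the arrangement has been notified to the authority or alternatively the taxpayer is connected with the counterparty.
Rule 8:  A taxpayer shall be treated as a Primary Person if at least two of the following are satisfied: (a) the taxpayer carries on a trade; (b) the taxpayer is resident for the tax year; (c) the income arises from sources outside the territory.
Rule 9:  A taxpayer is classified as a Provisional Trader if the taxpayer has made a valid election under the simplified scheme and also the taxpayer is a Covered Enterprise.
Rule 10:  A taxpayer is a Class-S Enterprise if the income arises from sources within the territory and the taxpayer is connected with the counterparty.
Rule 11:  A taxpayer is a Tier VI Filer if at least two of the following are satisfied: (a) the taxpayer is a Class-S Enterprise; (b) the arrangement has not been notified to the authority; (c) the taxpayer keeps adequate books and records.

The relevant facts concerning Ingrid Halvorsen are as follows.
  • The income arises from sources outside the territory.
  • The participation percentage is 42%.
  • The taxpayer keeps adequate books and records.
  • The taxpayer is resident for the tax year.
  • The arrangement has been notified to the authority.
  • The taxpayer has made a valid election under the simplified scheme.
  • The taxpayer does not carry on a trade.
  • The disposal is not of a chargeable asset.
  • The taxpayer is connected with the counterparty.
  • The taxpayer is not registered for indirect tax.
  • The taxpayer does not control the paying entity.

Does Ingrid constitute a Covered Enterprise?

Yes

rule 8 — Primary Person: the taxpayer carries on a trade? no; the taxpayer is resident for the tax year? yes; the income arises from sources outside the territory? yes — 2 of 3 hold (need ≥2) → satisfied.
rule 3 — Primary Enterprise: the taxpayer does not control the paying entity? yes; participation percentage: 42% ≥ 61%? no, so negated condition yes; the disposal is not of a chargeable asset? yes — 3 of 3 hold (need ≥2) → satisfied.
rule 5 — Covered Enterprise: [Primary Person (rule 8)? yes] OR [Primary Enterprise (rule 3)? yes] → satisfied.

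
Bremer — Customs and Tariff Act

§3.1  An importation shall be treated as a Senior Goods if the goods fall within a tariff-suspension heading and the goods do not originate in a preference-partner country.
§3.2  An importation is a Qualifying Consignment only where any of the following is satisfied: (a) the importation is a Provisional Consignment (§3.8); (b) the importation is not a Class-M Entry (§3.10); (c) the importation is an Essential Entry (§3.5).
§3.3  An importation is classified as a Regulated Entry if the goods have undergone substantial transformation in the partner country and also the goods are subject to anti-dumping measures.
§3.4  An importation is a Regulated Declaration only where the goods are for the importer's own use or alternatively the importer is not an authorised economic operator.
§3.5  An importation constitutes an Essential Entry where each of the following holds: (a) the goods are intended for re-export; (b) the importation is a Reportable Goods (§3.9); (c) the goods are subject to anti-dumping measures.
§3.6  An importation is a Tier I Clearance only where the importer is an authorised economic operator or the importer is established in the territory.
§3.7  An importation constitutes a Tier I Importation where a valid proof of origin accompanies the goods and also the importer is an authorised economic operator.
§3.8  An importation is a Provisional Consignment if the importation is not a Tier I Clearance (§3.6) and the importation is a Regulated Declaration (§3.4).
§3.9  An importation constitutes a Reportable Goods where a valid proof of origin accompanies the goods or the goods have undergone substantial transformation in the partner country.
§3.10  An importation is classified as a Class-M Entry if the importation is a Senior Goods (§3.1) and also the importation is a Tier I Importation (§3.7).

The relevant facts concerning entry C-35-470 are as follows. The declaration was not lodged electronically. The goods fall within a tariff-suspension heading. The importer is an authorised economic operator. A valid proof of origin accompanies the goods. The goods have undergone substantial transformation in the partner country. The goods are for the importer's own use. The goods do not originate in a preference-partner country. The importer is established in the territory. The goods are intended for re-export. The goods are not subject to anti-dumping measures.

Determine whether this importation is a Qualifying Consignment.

§3.6 — Tier I Clearance: [the importer is an authorised economic operator? yes] OR [the importer is established in the territory? yes] → satisfied.
§3.4 — Regulated Declaration: [the goods are for the importer's own use? yes] OR [the importer is not an authorised economic operator? no] → satisfied.
§3.8 — Provisional Consignment: [not a Tier I Clearance (§3.6)? no] AND [Regulated Declaration (§3.4)? yes] → not satisfied.
§3.1 — Senior Goods: [the goods fall within a tariff-suspension heading? yes] AND [the goods do not originate in a preference-partner country? yes] → satisfied.
§3.7 — Tier I Importation: [a valid proof of origin accompanies the goods? yes] AND [the importer is an authorised economic operator? yes] → satisfied.
§3.10 — Class-M Entry: [Senior Goods (§3.1)? yes] AND [Tier I Importation (§3.7)? yes] → satisfied.
§3.9 — Reportable Goods: [a valid proof of origin accompanies the goods? yes] OR [the goods have undergone substantial transformation in the partner country? yes] → satisfied.
§3.5 — Essential Entry: [the goods are intended for re-export? yes] AND [Reportable Goods (§3.9)? yes] AND [the goods are subject to anti-dumping measures? no] → not satisfied.
§3.2 — Qualifying Consignment: [Provisional Consignment (§3.8)? no] OR [not a Class-M Entry (§3.10)? no] OR [Essential Entry (§3.5)? no] → not satisfied.

No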